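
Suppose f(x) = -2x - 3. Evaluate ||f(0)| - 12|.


f(0) = -3
|-3| = 3
|3 - 12| = 9

9


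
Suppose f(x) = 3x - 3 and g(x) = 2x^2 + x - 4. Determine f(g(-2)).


g(-2) = 2
f(2) = 3

3


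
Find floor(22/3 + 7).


22/3 = 7.3333
7.3333 + 7 = 14.3333
floor(14.3333) = 14

14


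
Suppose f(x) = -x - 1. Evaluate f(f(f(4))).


f(4) = -5
f(-5) = 4
f(4) = -5

-5


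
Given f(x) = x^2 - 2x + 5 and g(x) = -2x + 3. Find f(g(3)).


g(3) = -3
f(-3) = 1*(-3)^2 - 2*(-3) + 5 = 20

20


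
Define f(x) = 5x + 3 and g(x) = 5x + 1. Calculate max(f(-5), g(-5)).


f(-5) = -22
g(-5) = -24
max = -22

-22


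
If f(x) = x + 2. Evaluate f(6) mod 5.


f(6) = 8
8 mod 5 = 3

3


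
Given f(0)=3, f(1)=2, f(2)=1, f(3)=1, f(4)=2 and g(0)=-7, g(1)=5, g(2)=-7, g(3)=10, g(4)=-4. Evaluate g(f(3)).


f(3) = 1
g(1) = 5

5


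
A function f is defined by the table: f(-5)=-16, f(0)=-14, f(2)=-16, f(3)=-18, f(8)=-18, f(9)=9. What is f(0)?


Reading from the table at x = 0

-14


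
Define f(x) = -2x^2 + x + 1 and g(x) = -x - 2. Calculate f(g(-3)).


g(-3) = 1
f(1) = (-2)*(1)^2 + 1*(1) + 1 = 0

0


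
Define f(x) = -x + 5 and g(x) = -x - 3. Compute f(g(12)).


g(12) = -15
f(-15) = 20

20


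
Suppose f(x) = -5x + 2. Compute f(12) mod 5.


f(12) = -58
-58 mod 5 = 2

2


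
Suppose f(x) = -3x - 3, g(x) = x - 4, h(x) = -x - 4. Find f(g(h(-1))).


h(-1) = -3
g(-3) = -7
f(-7) = 18

18


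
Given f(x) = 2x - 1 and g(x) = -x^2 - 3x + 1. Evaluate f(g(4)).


g(4) = -27
f(-27) = -55

-55


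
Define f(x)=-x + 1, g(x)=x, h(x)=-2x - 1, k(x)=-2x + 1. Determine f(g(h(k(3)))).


k(3) = -5
h(-5) = 9
g(9) = 9
f(9) = -8

-8


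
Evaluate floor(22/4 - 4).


22/4 = 5.5
5.5 - 4 = 1.5
floor(1.5) = 1

1


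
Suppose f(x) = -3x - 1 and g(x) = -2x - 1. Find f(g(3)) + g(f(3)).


f(g(3)) = 20
g(f(3)) = 19
Sum = 39

39


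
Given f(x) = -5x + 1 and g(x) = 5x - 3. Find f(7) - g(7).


f(7) = -34
g(7) = 32
Difference = -66

-66


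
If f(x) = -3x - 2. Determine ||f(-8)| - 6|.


f(-8) = 22
|22| = 22
|22 - 6| = 16

16


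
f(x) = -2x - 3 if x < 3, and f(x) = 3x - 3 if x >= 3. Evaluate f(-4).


-4 satisfies x < 3
f(-4) = 5

5


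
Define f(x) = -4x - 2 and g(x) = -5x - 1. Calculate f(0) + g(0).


f(0) = -2
g(0) = -1
Sum = -3

-3


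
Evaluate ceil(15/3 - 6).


15/3 = 5
5 - 6 = -1
ceil(-1) = -1

-1


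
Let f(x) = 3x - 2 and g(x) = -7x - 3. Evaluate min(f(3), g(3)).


f(3) = 7
g(3) = -24
min = -24

-24


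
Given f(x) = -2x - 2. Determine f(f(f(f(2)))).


42


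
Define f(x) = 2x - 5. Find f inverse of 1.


Solve 2x - 5 = 1
x = (1 + 5) / 2 = 3

3


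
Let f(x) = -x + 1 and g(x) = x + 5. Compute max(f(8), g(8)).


f(8) = -7
g(8) = 13
max = 13

13


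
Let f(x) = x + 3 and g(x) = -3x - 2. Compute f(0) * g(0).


f(0) = 3
g(0) = -2
Product = -6

-6


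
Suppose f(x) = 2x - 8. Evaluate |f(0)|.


f(0) = -8
|-8| = 8

8


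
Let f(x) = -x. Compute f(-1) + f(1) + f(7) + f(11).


f(-1) = 1
f(1) = -1
f(7) = -7
f(11) = -11
Sum = -18

-18


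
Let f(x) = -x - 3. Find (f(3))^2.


f(3) = -6
(-6)^2 = 36

36


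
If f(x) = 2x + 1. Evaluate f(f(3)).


15


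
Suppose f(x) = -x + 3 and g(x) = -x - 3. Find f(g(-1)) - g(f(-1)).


f(g(-1)) = 5
g(f(-1)) = -7
Difference = 12

12


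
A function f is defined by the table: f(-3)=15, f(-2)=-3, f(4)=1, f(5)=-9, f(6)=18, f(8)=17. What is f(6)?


18


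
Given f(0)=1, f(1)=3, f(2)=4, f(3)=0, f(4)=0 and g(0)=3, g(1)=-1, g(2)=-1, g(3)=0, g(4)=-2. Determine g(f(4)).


3


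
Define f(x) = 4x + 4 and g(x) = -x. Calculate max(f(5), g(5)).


f(5) = 24
g(5) = -5
max = 24

24


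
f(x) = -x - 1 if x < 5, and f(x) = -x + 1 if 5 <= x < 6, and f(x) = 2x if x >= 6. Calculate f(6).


6 satisfies x >= 6
f(6) = 12

12


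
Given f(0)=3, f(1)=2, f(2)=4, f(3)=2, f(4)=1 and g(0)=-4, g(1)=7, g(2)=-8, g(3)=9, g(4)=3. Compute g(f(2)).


f(2) = 4
g(4) = 3

3


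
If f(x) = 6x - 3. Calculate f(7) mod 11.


f(7) = 39
39 mod 11 = 6

6


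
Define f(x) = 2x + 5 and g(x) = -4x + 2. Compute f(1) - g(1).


f(1) = 7
g(1) = -2
Difference = 9

9


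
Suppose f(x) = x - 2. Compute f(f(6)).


f(6) = 4
f(4) = 2

2


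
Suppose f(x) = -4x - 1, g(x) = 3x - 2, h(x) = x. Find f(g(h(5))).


h(5) = 5
g(5) = 13
f(13) = -53

-53


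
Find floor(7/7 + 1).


7/7 = 1
1 + 1 = 2
floor(2) = 2

2


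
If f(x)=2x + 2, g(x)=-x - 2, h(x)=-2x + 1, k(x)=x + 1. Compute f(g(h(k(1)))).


k(1) = 2
h(2) = -3
g(-3) = 1
f(1) = 4

4


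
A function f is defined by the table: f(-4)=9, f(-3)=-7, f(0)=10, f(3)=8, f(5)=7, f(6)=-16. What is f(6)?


Reading from the table at x = 6

-16


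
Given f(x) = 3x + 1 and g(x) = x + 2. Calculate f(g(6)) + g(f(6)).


f(g(6)) = 25
g(f(6)) = 21
Sum = 46

46


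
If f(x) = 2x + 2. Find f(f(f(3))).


38


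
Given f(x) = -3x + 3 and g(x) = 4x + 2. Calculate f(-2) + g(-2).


f(-2) = 9
g(-2) = -6
Sum = 3

3


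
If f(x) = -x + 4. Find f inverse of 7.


Solve -x + 4 = 7
x = (7 - 4) / (-1) = -3

-3


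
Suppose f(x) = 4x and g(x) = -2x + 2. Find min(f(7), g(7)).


-12


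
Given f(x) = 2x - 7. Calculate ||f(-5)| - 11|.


6


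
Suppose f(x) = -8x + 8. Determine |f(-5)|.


f(-5) = 48
|48| = 48

48


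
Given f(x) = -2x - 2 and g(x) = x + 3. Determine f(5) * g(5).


f(5) = -12
g(5) = 8
Product = -96

-96


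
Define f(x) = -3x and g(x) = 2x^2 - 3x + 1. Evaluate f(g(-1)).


-18


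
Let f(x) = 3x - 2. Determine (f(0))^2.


f(0) = -2
(-2)^2 = 4

4


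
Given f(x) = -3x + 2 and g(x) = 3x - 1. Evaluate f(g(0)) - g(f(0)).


f(g(0)) = 5
g(f(0)) = 5
Difference = 0

0


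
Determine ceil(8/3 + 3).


8/3 = 2.6667
2.6667 + 3 = 5.6667
ceil(5.6667) = 6

6


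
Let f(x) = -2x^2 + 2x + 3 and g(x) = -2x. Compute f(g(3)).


g(3) = -6
f(-6) = (-2)*(-6)^2 + 2*(-6) + 3 = -81

-81


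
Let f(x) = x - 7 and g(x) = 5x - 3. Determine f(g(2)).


g(2) = 7
f(7) = 0

0


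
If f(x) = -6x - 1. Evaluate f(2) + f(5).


-44


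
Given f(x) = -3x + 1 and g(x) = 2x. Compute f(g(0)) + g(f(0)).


f(g(0)) = 1
g(f(0)) = 2
Sum = 3

3


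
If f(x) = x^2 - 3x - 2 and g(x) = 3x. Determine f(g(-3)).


g(-3) = -9
f(-9) = 1*(-9)^2 - 3*(-9) - 2 = 106

106


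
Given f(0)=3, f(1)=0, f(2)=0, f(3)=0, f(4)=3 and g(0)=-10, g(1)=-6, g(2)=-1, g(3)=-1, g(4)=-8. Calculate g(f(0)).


f(0) = 3
g(3) = -1

-1


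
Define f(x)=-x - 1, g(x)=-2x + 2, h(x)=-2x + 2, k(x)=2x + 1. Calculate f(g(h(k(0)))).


k(0) = 1
h(1) = 0
g(0) = 2
f(2) = -3

-3


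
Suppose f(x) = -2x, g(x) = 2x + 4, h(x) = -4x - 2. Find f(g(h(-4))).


h(-4) = 14
g(14) = 32
f(32) = -64

-64


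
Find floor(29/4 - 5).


29/4 = 7.25
7.25 - 5 = 2.25
floor(2.25) = 2

2


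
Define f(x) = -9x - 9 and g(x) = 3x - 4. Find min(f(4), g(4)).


f(4) = -45
g(4) = 8
min = -45

-45


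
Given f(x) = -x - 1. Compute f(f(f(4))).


-5


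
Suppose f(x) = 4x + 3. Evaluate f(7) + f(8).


f(7) = 31
f(8) = 35
Sum = 66

66


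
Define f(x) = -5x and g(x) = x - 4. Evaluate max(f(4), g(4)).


f(4) = -20
g(4) = 0
max = 0

0


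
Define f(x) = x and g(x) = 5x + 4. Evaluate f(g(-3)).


-11


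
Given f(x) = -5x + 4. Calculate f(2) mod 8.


f(2) = -6
-6 mod 8 = 2

2


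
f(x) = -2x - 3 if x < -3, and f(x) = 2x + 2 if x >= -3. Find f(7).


7 satisfies x >= -3
f(7) = 16

16


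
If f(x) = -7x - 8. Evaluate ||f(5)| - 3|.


f(5) = -43
|-43| = 43
|43 - 3| = 40

40


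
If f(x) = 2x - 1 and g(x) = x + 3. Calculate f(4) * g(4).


f(4) = 7
g(4) = 7
Product = 49

49


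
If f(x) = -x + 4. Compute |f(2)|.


f(2) = 2
|2| = 2

2


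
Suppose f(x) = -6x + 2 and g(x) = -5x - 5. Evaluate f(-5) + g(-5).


f(-5) = 32
g(-5) = 20
Sum = 52

52


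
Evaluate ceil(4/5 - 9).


-8


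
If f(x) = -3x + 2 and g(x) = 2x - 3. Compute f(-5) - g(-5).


f(-5) = 17
g(-5) = -13
Difference = 30

30


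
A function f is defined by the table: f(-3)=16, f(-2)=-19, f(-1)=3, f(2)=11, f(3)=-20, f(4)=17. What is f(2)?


Reading from the table at x = 2

11


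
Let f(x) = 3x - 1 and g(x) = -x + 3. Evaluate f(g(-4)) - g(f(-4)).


f(g(-4)) = 20
g(f(-4)) = 16
Difference = 4

4


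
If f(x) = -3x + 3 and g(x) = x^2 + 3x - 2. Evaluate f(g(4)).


g(4) = 26
f(26) = -75

-75


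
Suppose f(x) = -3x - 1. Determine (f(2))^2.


f(2) = -7
(-7)^2 = 49

49


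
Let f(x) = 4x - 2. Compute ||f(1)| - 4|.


2


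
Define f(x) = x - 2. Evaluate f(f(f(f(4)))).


f(4) = 2
f(2) = 0
f(0) = -2
f(-2) = -4

-4


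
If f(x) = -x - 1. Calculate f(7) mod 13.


f(7) = -8
-8 mod 13 = 5

5


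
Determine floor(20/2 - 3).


20/2 = 10
10 - 3 = 7
floor(7) = 7

7


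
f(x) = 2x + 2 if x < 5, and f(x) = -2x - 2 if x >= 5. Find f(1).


1 satisfies x < 5
f(1) = 4

4


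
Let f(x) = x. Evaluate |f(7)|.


f(7) = 7
|7| = 7

7


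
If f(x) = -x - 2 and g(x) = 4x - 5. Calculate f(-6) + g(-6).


f(-6) = 4
g(-6) = -29
Sum = -25

-25


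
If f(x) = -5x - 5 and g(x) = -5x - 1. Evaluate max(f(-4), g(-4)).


19


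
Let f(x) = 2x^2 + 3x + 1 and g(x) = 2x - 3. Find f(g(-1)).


g(-1) = -5
f(-5) = 2*(-5)^2 + 3*(-5) + 1 = 36

36


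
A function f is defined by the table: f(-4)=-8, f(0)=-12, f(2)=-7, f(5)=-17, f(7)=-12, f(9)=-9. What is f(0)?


Reading from the table at x = 0

-12


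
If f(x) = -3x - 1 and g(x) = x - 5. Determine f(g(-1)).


g(-1) = -6
f(-6) = 17

17


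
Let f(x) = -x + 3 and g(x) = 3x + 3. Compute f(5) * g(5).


f(5) = -2
g(5) = 18
Product = -36

-36


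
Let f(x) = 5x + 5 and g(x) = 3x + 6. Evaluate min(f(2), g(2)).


f(2) = 15
g(2) = 12
min = 12

12


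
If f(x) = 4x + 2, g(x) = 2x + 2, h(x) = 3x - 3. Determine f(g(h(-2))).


h(-2) = -9
g(-9) = -16
f(-16) = -62

-62


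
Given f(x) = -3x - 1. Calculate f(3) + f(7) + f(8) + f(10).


f(3) = -10
f(7) = -22
f(8) = -25
f(10) = -31
Sum = -88

-88


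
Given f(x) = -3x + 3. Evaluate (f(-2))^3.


f(-2) = 9
(9)^3 = 729

729


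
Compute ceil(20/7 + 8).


20/7 = 2.8571
2.8571 + 8 = 10.8571
ceil(10.8571) = 11

11


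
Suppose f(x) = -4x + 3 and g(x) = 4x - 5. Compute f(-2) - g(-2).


f(-2) = 11
g(-2) = -13
Difference = 24

24


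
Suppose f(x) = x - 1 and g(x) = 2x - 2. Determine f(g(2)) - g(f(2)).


f(g(2)) = 1
g(f(2)) = 0
Difference = 1

1


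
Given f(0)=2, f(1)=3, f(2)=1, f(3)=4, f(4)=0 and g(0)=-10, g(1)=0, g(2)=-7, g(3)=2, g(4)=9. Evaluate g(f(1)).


f(1) = 3
g(3) = 2

2


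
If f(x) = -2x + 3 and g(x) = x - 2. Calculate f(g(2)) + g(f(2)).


f(g(2)) = 3
g(f(2)) = -3
Sum = 0

0


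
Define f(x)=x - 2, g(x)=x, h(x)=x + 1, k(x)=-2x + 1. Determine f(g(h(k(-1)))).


k(-1) = 3
h(3) = 4
g(4) = 4
f(4) = 2

2


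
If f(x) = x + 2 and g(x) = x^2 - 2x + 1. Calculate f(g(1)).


g(1) = 0
f(0) = 2

2


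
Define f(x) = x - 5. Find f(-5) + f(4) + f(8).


f(-5) = -10
f(4) = -1
f(8) = 3
Sum = -8

-8


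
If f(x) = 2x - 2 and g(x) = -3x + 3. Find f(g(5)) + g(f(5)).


f(g(5)) = -26
g(f(5)) = -21
Sum = -47

-47


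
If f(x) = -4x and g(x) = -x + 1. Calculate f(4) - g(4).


f(4) = -16
g(4) = -3
Difference = -13

-13


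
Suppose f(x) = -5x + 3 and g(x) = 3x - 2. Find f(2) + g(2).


f(2) = -7
g(2) = 4
Sum = -3

-3


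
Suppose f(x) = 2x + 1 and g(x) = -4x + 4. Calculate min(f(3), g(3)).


f(3) = 7
g(3) = -8
min = -8

-8


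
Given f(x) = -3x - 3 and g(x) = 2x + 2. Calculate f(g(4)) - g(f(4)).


-5


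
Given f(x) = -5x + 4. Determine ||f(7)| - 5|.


f(7) = -31
|-31| = 31
|31 - 5| = 26

26


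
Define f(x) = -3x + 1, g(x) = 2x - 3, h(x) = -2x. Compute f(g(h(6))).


h(6) = -12
g(-12) = -27
f(-27) = 82

82


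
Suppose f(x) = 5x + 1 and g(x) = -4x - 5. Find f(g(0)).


g(0) = -5
f(-5) = -24

-24


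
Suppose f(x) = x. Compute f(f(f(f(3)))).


3


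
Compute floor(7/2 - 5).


-2


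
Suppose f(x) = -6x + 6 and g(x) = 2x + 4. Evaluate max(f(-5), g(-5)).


f(-5) = 36
g(-5) = -6
max = 36

36


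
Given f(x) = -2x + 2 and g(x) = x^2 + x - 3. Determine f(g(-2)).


g(-2) = -1
f(-1) = 4

4


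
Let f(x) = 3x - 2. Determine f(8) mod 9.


f(8) = 22
22 mod 9 = 4

4


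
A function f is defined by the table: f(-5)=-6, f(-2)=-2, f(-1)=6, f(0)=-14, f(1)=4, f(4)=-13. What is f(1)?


Reading from the table at x = 1

4


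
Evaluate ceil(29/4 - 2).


29/4 = 7.25
7.25 - 2 = 5.25
ceil(5.25) = 6

6


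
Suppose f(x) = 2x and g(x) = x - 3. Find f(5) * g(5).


f(5) = 10
g(5) = 2
Product = 20

20


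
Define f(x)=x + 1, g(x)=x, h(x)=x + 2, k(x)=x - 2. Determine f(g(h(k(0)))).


k(0) = -2
h(-2) = 0
g(0) = 0
f(0) = 1

1


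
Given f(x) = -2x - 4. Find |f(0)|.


4


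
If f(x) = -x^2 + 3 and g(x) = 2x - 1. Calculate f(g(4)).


g(4) = 7
f(7) = (-1)*(7)^2 + 3 = -46

-46


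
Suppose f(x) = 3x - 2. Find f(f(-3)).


f(-3) = -11
f(-11) = -35

-35


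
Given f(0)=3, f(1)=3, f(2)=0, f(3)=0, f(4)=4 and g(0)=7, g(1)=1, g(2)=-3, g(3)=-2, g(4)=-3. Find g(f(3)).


7


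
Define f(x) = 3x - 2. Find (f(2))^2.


f(2) = 4
(4)^2 = 16

16


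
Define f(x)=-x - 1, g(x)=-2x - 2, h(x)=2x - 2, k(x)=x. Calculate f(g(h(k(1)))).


k(1) = 1
h(1) = 0
g(0) = -2
f(-2) = 1

1


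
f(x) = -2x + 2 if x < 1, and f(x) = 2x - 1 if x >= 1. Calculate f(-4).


10


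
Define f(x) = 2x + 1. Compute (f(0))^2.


f(0) = 1
(1)^2 = 1

1


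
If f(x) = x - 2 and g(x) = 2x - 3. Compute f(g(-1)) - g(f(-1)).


f(g(-1)) = -7
g(f(-1)) = -9
Difference = 2

2


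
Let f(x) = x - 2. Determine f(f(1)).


f(1) = -1
f(-1) = -3

-3


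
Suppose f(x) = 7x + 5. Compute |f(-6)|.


37


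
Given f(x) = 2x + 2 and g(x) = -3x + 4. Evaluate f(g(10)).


g(10) = -26
f(-26) = -50

-50


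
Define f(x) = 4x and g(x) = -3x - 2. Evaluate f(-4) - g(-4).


f(-4) = -16
g(-4) = 10
Difference = -26

-26


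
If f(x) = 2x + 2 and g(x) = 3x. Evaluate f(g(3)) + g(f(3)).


f(g(3)) = 20
g(f(3)) = 24
Sum = 44

44


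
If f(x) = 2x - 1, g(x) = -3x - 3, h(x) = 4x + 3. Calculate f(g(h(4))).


-121


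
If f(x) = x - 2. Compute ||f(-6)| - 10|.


f(-6) = -8
|-8| = 8
|8 - 10| = 2

2


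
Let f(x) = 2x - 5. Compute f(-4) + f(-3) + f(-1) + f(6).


f(-4) = -13
f(-3) = -11
f(-1) = -7
f(6) = 7
Sum = -24

-24


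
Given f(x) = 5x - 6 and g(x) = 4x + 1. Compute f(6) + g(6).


f(6) = 24
g(6) = 25
Sum = 49

49


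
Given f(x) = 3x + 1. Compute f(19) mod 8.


f(19) = 58
58 mod 8 = 2

2


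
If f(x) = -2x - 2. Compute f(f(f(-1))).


f(-1) = 0
f(0) = -2
f(-2) = 2

2


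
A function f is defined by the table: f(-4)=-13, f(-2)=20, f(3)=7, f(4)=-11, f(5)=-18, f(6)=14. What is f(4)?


Reading from the table at x = 4

-11


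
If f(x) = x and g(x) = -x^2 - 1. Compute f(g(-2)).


g(-2) = -5
f(-5) = -5

-5


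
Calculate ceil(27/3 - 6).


27/3 = 9
9 - 6 = 3
ceil(3) = 3

3


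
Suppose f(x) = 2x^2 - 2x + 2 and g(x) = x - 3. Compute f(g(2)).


g(2) = -1
f(-1) = 2*(-1)^2 - 2*(-1) + 2 = 6

6


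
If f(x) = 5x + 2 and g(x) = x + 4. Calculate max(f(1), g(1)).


f(1) = 7
g(1) = 5
max = 7

7


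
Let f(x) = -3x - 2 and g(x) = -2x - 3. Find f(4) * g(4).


154


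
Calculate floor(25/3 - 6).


2


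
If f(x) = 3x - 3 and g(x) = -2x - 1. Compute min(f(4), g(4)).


f(4) = 9
g(4) = -9
min = -9

-9


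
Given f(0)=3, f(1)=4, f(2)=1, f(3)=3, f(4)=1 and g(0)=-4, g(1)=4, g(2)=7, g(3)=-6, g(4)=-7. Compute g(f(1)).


f(1) = 4
g(4) = -7

-7


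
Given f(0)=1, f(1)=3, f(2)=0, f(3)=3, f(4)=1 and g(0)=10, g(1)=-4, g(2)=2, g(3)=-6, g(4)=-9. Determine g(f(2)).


f(2) = 0
g(0) = 10

10


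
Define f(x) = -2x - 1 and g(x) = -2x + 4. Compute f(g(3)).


3


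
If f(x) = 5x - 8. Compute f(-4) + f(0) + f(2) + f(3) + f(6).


f(-4) = -28
f(0) = -8
f(2) = 2
f(3) = 7
f(6) = 22
Sum = -5

-5


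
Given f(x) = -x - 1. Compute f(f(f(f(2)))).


f(2) = -3
f(-3) = 2
f(2) = -3
f(-3) = 2

2


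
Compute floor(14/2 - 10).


14/2 = 7
7 - 10 = -3
floor(-3) = -3

-3


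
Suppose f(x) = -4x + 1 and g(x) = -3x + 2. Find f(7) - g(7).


f(7) = -27
g(7) = -19
Difference = -8

-8


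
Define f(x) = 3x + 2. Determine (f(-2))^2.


f(-2) = -4
(-4)^2 = 16

16


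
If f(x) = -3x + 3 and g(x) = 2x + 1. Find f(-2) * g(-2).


-27


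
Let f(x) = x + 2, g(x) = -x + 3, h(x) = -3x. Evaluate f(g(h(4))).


h(4) = -12
g(-12) = 15
f(15) = 17

17


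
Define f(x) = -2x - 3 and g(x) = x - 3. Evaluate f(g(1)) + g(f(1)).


f(g(1)) = 1
g(f(1)) = -8
Sum = -7

-7


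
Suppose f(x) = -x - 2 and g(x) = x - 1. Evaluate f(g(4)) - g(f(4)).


2


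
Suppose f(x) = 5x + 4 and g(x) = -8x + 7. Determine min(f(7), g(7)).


f(7) = 39
g(7) = -49
min = -49

-49


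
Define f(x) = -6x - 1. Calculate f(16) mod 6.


f(16) = -97
-97 mod 6 = 5

5


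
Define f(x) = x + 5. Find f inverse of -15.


Solve x + 5 = -15
x = (-15 - 5) / 1 = -20

-20


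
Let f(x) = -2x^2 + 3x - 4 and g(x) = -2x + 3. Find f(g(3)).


-31


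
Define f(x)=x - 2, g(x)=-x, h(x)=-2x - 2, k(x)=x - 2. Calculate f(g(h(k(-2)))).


k(-2) = -4
h(-4) = 6
g(6) = -6
f(-6) = -8

-8


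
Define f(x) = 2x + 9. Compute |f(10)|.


f(10) = 29
|29| = 29

29


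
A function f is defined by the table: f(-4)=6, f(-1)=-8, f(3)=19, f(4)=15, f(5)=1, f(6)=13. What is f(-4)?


Reading from the table at x = -4

6


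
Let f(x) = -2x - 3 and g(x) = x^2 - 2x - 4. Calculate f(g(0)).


5


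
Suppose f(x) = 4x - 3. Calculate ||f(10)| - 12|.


f(10) = 37
|37| = 37
|37 - 12| = 25

25


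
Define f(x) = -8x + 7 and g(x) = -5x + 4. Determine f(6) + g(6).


-67


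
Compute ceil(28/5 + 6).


12


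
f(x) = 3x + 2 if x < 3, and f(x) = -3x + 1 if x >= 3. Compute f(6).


6 satisfies x >= 3
f(6) = -17

-17


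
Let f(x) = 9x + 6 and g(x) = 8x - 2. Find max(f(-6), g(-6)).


f(-6) = -48
g(-6) = -50
max = -48

-48


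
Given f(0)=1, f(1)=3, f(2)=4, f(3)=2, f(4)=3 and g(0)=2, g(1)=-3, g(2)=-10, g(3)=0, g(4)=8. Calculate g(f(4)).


f(4) = 3
g(3) = 0

0


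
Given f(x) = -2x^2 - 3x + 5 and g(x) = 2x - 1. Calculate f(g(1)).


g(1) = 1
f(1) = (-2)*(1)^2 - 3*(1) + 5 = 0

0


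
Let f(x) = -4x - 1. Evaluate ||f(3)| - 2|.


f(3) = -13
|-13| = 13
|13 - 2| = 11

11


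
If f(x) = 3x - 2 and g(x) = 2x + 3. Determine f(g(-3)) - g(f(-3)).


8


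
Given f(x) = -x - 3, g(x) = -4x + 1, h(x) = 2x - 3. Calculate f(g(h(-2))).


h(-2) = -7
g(-7) = 29
f(29) = -32

-32


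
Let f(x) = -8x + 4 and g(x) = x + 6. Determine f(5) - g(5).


f(5) = -36
g(5) = 11
Difference = -47

-47


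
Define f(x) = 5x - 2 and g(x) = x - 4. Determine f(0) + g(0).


f(0) = -2
g(0) = -4
Sum = -6

-6


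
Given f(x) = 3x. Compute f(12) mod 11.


3


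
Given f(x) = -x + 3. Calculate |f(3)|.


f(3) = 0
|0| = 0

0


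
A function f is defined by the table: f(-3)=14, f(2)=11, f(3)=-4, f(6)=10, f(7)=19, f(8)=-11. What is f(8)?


Reading from the table at x = 8

-11


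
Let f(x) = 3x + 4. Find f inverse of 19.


Solve 3x + 4 = 19
x = (19 - 4) / 3 = 5

5


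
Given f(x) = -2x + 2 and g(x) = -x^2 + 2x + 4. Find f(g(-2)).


g(-2) = -4
f(-4) = 10

10


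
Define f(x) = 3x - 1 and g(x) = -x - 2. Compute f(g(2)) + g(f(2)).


f(g(2)) = -13
g(f(2)) = -7
Sum = -20

-20


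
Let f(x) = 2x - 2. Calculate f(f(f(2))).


f(2) = 2
f(2) = 2
f(2) = 2

2


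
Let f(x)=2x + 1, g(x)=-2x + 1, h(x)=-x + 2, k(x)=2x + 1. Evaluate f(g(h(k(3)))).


k(3) = 7
h(7) = -5
g(-5) = 11
f(11) = 23

23


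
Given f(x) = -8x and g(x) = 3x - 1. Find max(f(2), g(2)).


f(2) = -16
g(2) = 5
max = 5

5


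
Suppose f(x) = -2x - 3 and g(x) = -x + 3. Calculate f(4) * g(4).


f(4) = -11
g(4) = -1
Product = 11

11


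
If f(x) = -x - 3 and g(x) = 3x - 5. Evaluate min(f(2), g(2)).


f(2) = -5
g(2) = 1
min = -5

-5


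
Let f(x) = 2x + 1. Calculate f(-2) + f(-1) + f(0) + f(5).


f(-2) = -3
f(-1) = -1
f(0) = 1
f(5) = 11
Sum = 8

8


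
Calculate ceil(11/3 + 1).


11/3 = 3.6667
3.6667 + 1 = 4.6667
ceil(4.6667) = 5

5


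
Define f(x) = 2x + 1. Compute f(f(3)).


f(3) = 7
f(7) = 15

15


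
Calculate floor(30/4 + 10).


30/4 = 7.5
7.5 + 10 = 17.5
floor(17.5) = 17

17


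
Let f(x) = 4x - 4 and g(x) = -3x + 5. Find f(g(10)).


g(10) = -25
f(-25) = -104

-104


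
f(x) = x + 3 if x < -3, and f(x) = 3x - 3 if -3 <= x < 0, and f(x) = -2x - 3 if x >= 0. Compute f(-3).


-3 satisfies -3 <= x < 0
f(-3) = -12

-12


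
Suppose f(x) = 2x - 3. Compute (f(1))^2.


f(1) = -1
(-1)^2 = 1

1


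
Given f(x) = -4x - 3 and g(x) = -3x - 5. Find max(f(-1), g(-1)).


f(-1) = 1
g(-1) = -2
max = 1

1


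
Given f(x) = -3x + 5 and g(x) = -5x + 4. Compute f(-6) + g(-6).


f(-6) = 23
g(-6) = 34
Sum = 57

57


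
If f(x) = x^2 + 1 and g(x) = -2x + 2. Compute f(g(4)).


g(4) = -6
f(-6) = 1*(-6)^2 + 1 = 37

37


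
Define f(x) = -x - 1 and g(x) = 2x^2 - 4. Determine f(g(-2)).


g(-2) = 4
f(4) = -5

-5


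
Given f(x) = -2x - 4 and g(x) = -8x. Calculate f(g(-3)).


g(-3) = 24
f(24) = -52

-52


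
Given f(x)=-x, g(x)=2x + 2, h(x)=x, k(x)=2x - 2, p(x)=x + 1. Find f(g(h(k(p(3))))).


p(3) = 4
k(4) = 6
h(6) = 6
g(6) = 14
f(14) = -14

-14


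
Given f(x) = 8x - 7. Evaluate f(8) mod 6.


f(8) = 57
57 mod 6 = 3

3


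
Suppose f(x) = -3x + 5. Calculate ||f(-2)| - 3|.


f(-2) = 11
|11| = 11
|11 - 3| = 8

8


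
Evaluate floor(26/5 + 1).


26/5 = 5.2
5.2 + 1 = 6.2
floor(6.2) = 6

6


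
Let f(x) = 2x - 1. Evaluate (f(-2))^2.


25


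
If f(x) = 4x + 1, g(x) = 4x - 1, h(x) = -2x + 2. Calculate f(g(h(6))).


h(6) = -10
g(-10) = -41
f(-41) = -163

-163


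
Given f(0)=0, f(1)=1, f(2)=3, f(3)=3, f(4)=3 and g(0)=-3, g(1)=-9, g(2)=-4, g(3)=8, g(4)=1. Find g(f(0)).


f(0) = 0
g(0) = -3

-3


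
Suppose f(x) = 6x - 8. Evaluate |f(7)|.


f(7) = 34
|34| = 34

34


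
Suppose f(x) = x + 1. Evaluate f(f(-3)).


f(-3) = -2
f(-2) = -1

-1


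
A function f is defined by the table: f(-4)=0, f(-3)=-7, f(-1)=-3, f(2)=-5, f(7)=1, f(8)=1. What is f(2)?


Reading from the table at x = 2

-5


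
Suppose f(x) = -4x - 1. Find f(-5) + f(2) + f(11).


f(-5) = 19
f(2) = -9
f(11) = -45
Sum = -35

-35


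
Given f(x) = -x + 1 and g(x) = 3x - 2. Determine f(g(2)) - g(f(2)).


f(g(2)) = -3
g(f(2)) = -5
Difference = 2

2


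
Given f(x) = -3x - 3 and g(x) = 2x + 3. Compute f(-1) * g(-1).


f(-1) = 0
g(-1) = 1
Product = 0

0


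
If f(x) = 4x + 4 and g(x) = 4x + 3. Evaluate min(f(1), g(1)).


7


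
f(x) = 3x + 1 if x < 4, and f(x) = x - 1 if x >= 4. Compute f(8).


8 satisfies x >= 4
f(8) = 7

7


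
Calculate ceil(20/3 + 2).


20/3 = 6.6667
6.6667 + 2 = 8.6667
ceil(8.6667) = 9

9


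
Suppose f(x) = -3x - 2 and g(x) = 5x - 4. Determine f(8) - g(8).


f(8) = -26
g(8) = 36
Difference = -62

-62


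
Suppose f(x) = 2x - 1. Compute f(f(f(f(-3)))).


f(-3) = -7
f(-7) = -15
f(-15) = -31
f(-31) = -63

-63


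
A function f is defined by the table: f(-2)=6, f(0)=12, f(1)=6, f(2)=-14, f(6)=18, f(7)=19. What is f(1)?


Reading from the table at x = 1

6


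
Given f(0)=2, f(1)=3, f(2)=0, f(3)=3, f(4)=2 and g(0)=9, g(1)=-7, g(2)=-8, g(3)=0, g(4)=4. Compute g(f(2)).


9


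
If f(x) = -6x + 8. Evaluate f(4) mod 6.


f(4) = -16
-16 mod 6 = 2

2


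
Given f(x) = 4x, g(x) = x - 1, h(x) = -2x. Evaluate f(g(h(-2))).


h(-2) = 4
g(4) = 3
f(3) = 12

12


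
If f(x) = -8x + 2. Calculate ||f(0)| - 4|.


f(0) = 2
|2| = 2
|2 - 4| = 2

2


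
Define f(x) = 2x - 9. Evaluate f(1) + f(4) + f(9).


f(1) = -7
f(4) = -1
f(9) = 9
Sum = 1

1


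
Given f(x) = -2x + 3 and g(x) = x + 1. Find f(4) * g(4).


f(4) = -5
g(4) = 5
Product = -25

-25


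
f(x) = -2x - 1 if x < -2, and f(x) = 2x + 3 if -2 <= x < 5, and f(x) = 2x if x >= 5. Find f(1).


1 satisfies -2 <= x < 5
f(1) = 5

5


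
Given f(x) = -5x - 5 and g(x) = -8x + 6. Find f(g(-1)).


-75


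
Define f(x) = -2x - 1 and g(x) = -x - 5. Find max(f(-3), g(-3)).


f(-3) = 5
g(-3) = -2
max = 5

5


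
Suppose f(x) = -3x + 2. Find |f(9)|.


f(9) = -25
|-25| = 25

25


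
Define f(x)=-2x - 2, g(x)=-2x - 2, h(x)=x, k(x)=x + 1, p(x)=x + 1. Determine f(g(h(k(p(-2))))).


2


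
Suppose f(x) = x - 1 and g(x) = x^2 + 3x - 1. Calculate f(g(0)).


g(0) = -1
f(-1) = -2

-2


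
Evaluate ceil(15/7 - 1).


2


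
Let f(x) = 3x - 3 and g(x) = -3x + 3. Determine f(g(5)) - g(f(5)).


-6


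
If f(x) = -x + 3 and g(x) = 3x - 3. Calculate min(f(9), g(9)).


f(9) = -6
g(9) = 24
min = -6

-6


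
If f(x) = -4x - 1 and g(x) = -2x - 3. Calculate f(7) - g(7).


-12


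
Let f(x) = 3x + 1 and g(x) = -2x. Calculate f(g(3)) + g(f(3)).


-37


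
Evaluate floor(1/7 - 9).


1/7 = 0.1429
0.1429 - 9 = -8.8571
floor(-8.8571) = -9

-9


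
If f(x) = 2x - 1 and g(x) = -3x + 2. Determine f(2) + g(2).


f(2) = 3
g(2) = -4
Sum = -1

-1


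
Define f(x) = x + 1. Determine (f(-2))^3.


f(-2) = -1
(-1)^3 = -1

-1


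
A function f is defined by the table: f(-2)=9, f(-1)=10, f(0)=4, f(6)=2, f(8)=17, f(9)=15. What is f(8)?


Reading from the table at x = 8

17


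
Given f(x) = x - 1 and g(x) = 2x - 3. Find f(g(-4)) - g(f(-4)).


f(g(-4)) = -12
g(f(-4)) = -13
Difference = 1

1


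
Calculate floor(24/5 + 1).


24/5 = 4.8
4.8 + 1 = 5.8
floor(5.8) = 5

5


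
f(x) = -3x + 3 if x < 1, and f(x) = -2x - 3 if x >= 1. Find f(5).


-13


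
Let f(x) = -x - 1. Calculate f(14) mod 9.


f(14) = -15
-15 mod 9 = 3

3


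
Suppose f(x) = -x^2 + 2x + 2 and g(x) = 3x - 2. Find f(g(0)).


-6


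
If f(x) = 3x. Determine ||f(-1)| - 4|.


f(-1) = -3
|-3| = 3
|3 - 4| = 1

1


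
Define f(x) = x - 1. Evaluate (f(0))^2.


f(0) = -1
(-1)^2 = 1

1


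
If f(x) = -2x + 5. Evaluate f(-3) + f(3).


10


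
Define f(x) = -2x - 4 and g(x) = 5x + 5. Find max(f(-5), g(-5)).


6


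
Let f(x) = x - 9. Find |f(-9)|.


f(-9) = -18
|-18| = 18

18


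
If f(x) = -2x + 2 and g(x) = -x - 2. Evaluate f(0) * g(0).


f(0) = 2
g(0) = -2
Product = -4

-4


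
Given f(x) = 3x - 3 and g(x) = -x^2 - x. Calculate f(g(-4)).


-39


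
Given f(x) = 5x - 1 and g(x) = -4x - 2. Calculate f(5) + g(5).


f(5) = 24
g(5) = -22
Sum = 2

2


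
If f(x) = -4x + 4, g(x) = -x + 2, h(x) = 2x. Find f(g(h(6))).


h(6) = 12
g(12) = -10
f(-10) = 44

44


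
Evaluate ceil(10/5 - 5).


10/5 = 2
2 - 5 = -3
ceil(-3) = -3

-3


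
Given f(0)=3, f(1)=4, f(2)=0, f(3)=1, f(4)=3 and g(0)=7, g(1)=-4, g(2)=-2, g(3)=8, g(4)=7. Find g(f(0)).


f(0) = 3
g(3) = 8

8


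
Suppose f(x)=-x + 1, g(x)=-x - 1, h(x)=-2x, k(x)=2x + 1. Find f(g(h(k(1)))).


-4


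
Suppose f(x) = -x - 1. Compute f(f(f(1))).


-2


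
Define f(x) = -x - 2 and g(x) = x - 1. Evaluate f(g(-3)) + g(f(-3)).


f(g(-3)) = 2
g(f(-3)) = 0
Sum = 2

2


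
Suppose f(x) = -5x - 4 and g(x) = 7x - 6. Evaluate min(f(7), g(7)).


f(7) = -39
g(7) = 43
min = -39

-39


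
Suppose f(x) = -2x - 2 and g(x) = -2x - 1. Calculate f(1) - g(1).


f(1) = -4
g(1) = -3
Difference = -1

-1


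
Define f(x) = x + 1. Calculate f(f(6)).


f(6) = 7
f(7) = 8

8


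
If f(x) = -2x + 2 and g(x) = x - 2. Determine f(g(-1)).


g(-1) = -3
f(-3) = 8

8


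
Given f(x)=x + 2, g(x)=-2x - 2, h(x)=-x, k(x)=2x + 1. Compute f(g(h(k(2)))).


k(2) = 5
h(5) = -5
g(-5) = 8
f(8) = 10

10


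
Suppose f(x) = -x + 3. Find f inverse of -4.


Solve -x + 3 = -4
x = (-4 - 3) / (-1) = 7

7


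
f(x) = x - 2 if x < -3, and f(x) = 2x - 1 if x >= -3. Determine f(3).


3 satisfies x >= -3
f(3) = 5

5


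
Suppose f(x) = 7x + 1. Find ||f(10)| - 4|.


f(10) = 71
|71| = 71
|71 - 4| = 67

67


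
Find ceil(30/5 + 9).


30/5 = 6
6 + 9 = 15
ceil(15) = 15

15


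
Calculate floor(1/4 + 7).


1/4 = 0.25
0.25 + 7 = 7.25
floor(7.25) = 7

7


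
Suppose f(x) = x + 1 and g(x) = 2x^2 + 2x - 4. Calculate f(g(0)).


-3


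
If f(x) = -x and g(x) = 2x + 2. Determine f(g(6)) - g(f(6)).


f(g(6)) = -14
g(f(6)) = -10
Difference = -4

-4


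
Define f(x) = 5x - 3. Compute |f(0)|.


3


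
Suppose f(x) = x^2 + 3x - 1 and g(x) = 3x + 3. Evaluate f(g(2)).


g(2) = 9
f(9) = 1*(9)^2 + 3*(9) - 1 = 107

107


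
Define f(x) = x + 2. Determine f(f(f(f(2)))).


f(2) = 4
f(4) = 6
f(6) = 8
f(8) = 10

10


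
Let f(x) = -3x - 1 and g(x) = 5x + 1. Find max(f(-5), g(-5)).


f(-5) = 14
g(-5) = -24
max = 14

14


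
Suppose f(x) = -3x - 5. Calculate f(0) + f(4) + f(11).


f(0) = -5
f(4) = -17
f(11) = -38
Sum = -60

-60


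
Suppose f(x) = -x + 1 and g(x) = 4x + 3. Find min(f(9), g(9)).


f(9) = -8
g(9) = 39
min = -8

-8


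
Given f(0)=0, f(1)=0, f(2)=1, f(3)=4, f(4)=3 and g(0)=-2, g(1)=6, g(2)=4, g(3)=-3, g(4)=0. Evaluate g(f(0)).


f(0) = 0
g(0) = -2

-2


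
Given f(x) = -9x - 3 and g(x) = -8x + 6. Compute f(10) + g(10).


f(10) = -93
g(10) = -74
Sum = -167

-167


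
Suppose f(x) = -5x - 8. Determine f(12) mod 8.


f(12) = -68
-68 mod 8 = 4

4


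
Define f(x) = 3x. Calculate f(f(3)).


f(3) = 9
f(9) = 27

27


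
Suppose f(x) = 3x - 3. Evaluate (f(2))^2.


f(2) = 3
(3)^2 = 9

9


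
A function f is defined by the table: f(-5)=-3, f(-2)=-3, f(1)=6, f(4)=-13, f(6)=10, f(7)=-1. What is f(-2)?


Reading from the table at x = -2

-3


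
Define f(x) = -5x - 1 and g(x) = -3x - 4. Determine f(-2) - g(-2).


f(-2) = 9
g(-2) = 2
Difference = 7

7


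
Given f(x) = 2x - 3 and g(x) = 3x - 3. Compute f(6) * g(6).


f(6) = 9
g(6) = 15
Product = 135

135


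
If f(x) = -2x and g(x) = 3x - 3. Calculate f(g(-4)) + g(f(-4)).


f(g(-4)) = 30
g(f(-4)) = 21
Sum = 51

51


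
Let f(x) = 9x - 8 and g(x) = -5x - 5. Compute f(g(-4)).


g(-4) = 15
f(15) = 127

127


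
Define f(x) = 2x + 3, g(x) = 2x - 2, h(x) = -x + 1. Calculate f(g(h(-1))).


h(-1) = 2
g(2) = 2
f(2) = 7

7


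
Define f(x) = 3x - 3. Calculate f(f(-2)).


f(-2) = -9
f(-9) = -30

-30


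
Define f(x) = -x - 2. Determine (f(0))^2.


f(0) = -2
(-2)^2 = 4

4


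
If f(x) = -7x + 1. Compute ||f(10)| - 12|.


f(10) = -69
|-69| = 69
|69 - 12| = 57

57


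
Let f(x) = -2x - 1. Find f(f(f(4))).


f(4) = -9
f(-9) = 17
f(17) = -35

-35


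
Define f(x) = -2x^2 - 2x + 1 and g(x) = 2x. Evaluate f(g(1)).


g(1) = 2
f(2) = (-2)*(2)^2 - 2*(2) + 1 = -11

-11


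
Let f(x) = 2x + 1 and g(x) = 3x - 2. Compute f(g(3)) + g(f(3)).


f(g(3)) = 15
g(f(3)) = 19
Sum = 34

34


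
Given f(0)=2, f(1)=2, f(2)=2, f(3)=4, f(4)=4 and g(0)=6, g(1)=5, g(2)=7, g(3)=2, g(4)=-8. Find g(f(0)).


f(0) = 2
g(2) = 7

7


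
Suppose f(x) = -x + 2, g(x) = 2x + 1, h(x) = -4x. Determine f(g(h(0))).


h(0) = 0
g(0) = 1
f(1) = 1

1


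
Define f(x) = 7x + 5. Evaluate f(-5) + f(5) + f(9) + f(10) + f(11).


f(-5) = -30
f(5) = 40
f(9) = 68
f(10) = 75
f(11) = 82
Sum = 235

235


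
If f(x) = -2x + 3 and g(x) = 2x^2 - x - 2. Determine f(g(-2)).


-13


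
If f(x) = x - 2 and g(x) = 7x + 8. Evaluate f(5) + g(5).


46


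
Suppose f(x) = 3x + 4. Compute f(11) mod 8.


f(11) = 37
37 mod 8 = 5

5


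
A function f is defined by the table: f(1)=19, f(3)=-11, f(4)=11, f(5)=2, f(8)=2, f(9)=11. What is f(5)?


Reading from the table at x = 5

2


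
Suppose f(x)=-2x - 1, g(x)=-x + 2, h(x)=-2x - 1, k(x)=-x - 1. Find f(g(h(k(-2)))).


k(-2) = 1
h(1) = -3
g(-3) = 5
f(5) = -11

-11


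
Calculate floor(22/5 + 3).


7


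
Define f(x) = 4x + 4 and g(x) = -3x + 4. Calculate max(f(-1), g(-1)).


f(-1) = 0
g(-1) = 7
max = 7

7


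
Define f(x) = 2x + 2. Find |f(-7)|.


f(-7) = -12
|-12| = 12

12


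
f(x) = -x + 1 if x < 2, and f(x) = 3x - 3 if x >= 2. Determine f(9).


9 satisfies x >= 2
f(9) = 24

24


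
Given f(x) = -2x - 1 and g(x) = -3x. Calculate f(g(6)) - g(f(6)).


-4


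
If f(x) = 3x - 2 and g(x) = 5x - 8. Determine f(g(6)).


g(6) = 22
f(22) = 64

64


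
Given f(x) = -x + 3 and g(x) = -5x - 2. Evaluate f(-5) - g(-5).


f(-5) = 8
g(-5) = 23
Difference = -15

-15


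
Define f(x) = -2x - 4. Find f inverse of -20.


Solve -2x - 4 = -20
x = (-20 + 4) / (-2) = 8

8


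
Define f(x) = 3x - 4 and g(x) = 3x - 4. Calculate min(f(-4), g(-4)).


-16


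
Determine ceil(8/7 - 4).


8/7 = 1.1429
1.1429 - 4 = -2.8571
ceil(-2.8571) = -2

-2


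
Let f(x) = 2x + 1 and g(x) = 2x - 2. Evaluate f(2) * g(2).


f(2) = 5
g(2) = 2
Product = 10

10


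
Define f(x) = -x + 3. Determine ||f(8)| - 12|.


7


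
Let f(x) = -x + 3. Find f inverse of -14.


Solve -x + 3 = -14
x = (-14 - 3) / (-1) = 17

17


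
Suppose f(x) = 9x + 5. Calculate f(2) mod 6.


f(2) = 23
23 mod 6 = 5

5


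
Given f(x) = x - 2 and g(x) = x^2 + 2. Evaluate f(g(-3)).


g(-3) = 11
f(11) = 9

9


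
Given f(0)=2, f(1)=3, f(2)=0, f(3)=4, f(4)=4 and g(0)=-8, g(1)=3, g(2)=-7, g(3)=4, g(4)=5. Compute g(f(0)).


f(0) = 2
g(2) = -7

-7


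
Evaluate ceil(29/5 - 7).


29/5 = 5.8
5.8 - 7 = -1.2
ceil(-1.2) = -1

-1


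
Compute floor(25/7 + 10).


13


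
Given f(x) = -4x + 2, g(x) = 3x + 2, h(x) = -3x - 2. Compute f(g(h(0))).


h(0) = -2
g(-2) = -4
f(-4) = 18

18


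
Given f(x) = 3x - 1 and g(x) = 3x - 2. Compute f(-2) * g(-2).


f(-2) = -7
g(-2) = -8
Product = 56

56


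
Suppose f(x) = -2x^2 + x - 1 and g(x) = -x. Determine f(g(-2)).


g(-2) = 2
f(2) = (-2)*(2)^2 + 1*(2) - 1 = -7

-7


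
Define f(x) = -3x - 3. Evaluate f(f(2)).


24


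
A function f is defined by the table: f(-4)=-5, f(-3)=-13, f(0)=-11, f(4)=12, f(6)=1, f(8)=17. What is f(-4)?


Reading from the table at x = -4

-5


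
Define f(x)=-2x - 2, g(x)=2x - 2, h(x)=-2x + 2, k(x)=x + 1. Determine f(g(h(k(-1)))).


k(-1) = 0
h(0) = 2
g(2) = 2
f(2) = -6

-6


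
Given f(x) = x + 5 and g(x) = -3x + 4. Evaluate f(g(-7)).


30


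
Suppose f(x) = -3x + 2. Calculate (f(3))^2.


f(3) = -7
(-7)^2 = 49

49


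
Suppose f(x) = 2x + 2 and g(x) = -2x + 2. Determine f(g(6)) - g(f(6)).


f(g(6)) = -18
g(f(6)) = -26
Difference = 8

8


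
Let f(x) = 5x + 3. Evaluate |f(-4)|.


f(-4) = -17
|-17| = 17

17


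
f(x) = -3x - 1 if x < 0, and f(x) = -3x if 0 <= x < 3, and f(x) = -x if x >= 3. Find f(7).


7 satisfies x >= 3
f(7) = -7

-7


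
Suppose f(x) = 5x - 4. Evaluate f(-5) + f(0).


f(-5) = -29
f(0) = -4
Sum = -33

-33


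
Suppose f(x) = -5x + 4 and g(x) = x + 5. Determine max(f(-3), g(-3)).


f(-3) = 19
g(-3) = 2
max = 19

19


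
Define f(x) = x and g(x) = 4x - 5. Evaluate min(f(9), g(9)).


f(9) = 9
g(9) = 31
min = 9

9


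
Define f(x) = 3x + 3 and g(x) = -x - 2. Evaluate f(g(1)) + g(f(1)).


f(g(1)) = -6
g(f(1)) = -8
Sum = -14

-14


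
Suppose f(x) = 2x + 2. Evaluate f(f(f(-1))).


f(-1) = 0
f(0) = 2
f(2) = 6

6


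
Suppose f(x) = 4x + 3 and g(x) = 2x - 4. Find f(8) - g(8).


23


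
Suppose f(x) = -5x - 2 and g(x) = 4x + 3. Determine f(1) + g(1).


f(1) = -7
g(1) = 7
Sum = 0

0


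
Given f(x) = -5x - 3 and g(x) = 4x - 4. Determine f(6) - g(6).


f(6) = -33
g(6) = 20
Difference = -53

-53


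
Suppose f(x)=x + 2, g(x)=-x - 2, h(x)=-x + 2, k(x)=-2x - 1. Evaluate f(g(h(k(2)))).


k(2) = -5
h(-5) = 7
g(7) = -9
f(-9) = -7

-7


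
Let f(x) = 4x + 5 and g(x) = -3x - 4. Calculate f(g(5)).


g(5) = -19
f(-19) = -71

-71


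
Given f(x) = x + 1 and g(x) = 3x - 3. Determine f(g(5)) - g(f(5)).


-2


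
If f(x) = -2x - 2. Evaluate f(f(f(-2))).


f(-2) = 2
f(2) = -6
f(-6) = 10

10


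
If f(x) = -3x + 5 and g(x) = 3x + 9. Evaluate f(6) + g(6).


f(6) = -13
g(6) = 27
Sum = 14

14


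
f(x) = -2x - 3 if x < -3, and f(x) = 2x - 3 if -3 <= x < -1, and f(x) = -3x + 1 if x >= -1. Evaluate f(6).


6 satisfies x >= -1
f(6) = -17

-17


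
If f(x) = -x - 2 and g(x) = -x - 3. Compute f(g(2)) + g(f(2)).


f(g(2)) = 3
g(f(2)) = 1
Sum = 4

4


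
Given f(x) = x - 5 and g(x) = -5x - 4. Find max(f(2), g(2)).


f(2) = -3
g(2) = -14
max = -3

-3


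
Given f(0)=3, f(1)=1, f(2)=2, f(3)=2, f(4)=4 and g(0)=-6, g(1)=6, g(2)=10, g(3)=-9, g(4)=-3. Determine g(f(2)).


f(2) = 2
g(2) = 10

10


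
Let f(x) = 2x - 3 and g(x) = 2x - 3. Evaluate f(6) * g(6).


81


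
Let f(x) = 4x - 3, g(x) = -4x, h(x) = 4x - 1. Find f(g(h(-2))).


h(-2) = -9
g(-9) = 36
f(36) = 141

141


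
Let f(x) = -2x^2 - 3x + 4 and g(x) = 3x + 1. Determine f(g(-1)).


2


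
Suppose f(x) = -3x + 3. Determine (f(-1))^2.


36


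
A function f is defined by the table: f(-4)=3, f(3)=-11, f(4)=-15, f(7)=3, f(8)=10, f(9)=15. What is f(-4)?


Reading from the table at x = -4

3


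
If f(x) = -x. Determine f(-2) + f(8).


f(-2) = 2
f(8) = -8
Sum = -6

-6


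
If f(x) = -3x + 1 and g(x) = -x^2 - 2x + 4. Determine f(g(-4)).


g(-4) = -4
f(-4) = 13

13


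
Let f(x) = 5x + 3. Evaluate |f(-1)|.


2


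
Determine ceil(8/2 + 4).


8/2 = 4
4 + 4 = 8
ceil(8) = 8

8


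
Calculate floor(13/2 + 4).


13/2 = 6.5
6.5 + 4 = 10.5
floor(10.5) = 10

10


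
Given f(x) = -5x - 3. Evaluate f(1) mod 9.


f(1) = -8
-8 mod 9 = 1

1


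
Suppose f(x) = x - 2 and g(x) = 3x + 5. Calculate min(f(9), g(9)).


f(9) = 7
g(9) = 32
min = 7

7


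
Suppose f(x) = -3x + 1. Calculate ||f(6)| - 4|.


f(6) = -17
|-17| = 17
|17 - 4| = 13

13


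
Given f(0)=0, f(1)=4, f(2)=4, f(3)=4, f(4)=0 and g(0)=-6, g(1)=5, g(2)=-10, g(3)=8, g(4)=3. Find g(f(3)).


f(3) = 4
g(4) = 3

3


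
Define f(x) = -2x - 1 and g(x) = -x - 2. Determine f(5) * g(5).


f(5) = -11
g(5) = -7
Product = 77

77


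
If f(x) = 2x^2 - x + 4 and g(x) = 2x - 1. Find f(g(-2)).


59


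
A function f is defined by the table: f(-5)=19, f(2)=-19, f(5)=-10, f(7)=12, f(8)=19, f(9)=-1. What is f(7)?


Reading from the table at x = 7

12


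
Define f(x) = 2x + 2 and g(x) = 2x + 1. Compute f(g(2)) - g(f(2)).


f(g(2)) = 12
g(f(2)) = 13
Difference = -1

-1


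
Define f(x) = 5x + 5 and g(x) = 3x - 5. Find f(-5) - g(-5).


f(-5) = -20
g(-5) = -20
Difference = 0

0


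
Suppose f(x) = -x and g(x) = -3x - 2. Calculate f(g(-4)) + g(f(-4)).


f(g(-4)) = -10
g(f(-4)) = -14
Sum = -24

-24


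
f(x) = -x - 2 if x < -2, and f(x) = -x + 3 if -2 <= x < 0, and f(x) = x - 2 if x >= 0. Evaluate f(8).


8 satisfies x >= 0
f(8) = 6

6
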